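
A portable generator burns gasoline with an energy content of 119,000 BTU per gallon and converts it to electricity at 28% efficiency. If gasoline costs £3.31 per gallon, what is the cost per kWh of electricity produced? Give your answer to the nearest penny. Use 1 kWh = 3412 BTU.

Electrical output per gallon = 119,000 BTU × 0.28 / 3412 BTU/kWh = 9.766 kWh
Cost per kWh = £3.31 / 9.766 kWh = £0.339

£0.34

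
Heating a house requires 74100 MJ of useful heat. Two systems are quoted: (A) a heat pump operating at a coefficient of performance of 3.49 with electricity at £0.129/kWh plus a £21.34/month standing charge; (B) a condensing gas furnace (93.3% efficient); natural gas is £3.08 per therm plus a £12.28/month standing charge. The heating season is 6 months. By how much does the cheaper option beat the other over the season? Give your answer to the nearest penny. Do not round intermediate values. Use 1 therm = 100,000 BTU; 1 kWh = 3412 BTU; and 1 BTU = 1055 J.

Heat load = 74100 MJ = 74,100,000,000 J / 1055 = 70,236,967 BTU
Gas: input = 70,236,967 / 0.933 = 75,280,779 BTU = 752.8 therm → 752.8 × £3.08 = £2,318.65; + 6 × £12.28 standing = £2,392.33
Heat pump: 70,236,967 BTU / 3412 = 20,590 kWh heat; / 3.49 = 5,898 kWh in → × £0.129 = £760.89; + 6 × £21.34 standing = £888.93
Difference = |£2,392.33 − £888.93| = £1,503.40

£1503.40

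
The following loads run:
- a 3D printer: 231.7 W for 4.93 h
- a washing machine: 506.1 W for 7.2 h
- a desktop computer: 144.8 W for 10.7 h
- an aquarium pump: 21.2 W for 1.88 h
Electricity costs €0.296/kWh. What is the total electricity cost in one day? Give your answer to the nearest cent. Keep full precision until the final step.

€1.89

3D printer: 231.7 W × 4.93 h = 1,142 Wh = 1.142 kWh
washing machine: 506.1 W × 7.2 h = 3,644 Wh = 3.644 kWh
desktop computer: 144.8 W × 10.7 h = 1,549 Wh = 1.549 kWh
aquarium pump: 21.2 W × 1.88 h = 40 Wh = 0.03986 kWh
Total energy = 1.142 + 3.644 + 1.549 + 0.03986 = 6.375 kWh
Cost = 6.375 kWh × €0.296 = €1.89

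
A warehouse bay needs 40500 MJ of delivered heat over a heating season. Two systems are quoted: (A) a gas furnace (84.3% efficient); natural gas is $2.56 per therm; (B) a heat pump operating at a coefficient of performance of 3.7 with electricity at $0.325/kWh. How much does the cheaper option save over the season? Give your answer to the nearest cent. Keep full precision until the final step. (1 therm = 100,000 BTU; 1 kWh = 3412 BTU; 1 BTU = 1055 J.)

$177.51

Heat load = 40500 MJ = 40,500,000,000 J / 1055 = 38,388,626 BTU
Gas: input = 38,388,626 / 0.843 = 45,538,109 BTU = 455.4 therm → 455.4 × $2.56 = $1,165.78
Heat pump: 38,388,626 BTU / 3412 = 11,250 kWh heat; / 3.7 = 3,041 kWh in → × $0.325 = $988.27
Difference = |$1,165.78 − $988.27| = $177.51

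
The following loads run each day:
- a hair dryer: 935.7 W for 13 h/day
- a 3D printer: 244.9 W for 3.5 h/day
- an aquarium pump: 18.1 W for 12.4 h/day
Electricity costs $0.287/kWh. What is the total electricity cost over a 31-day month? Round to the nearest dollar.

$118

hair dryer: 935.7 W × 13 h × 31 d = 377,087 Wh = 377.1 kWh
3D printer: 244.9 W × 3.5 h × 31 d = 26,572 Wh = 26.57 kWh
aquarium pump: 18.1 W × 12.4 h × 31 d = 6,958 Wh = 6.958 kWh
Total energy = 377.1 + 26.57 + 6.958 = 410.6 kWh
Cost = 410.6 kWh × $0.287 = $117.85 ≈ $118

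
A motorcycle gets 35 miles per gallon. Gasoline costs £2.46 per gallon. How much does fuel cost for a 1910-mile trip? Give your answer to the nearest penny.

£134.25

Fuel = 1910 mi / 35 mpg = 54.57 gal
Cost = 54.57 gal × £2.46/gal = £134.25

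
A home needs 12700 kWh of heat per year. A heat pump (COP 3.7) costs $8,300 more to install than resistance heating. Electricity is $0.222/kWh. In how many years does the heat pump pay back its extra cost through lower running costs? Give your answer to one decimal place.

4.0 years

Resistance: 12700 kWh × $0.222 = $2,819.40/yr
Heat pump: 12700 / 3.7 = 3432 kWh in → × $0.222 = $762.00/yr
Annual savings = $2,057.40
Payback = $8,300 / $2,057.40 = 4.03 years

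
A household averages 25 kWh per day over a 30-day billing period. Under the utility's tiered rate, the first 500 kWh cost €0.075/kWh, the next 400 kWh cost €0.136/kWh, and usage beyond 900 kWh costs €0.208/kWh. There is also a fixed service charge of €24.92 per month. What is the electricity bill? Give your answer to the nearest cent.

Usage = 25 kWh/day × 30 days = 750 kWh
First 500 kWh × €0.075 = €37.50
Next 250 kWh × €0.136 = €34.00
Remaining tier: 0 kWh (not reached)
Energy charge = €71.50; + service €24.92 = €96.42

€96.42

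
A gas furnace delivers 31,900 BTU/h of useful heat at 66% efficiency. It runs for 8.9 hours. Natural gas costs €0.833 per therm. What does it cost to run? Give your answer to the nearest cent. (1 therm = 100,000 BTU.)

€3.58

Heat delivered = 31,900 BTU/h × 8.9 h = 283,910 BTU
Gas input = 283,910 / 0.66 = 430,167 BTU
= 430,167 / 100,000 = 4.302 therm
Cost = 4.302 × €0.833/therm = €3.58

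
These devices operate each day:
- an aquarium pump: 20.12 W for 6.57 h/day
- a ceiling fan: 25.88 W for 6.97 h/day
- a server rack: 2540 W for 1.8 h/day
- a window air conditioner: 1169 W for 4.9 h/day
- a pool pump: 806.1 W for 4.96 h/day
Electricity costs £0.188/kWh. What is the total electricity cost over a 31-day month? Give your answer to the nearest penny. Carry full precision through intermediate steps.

aquarium pump: 20.12 W × 6.57 h × 31 d = 4,098 Wh = 4.098 kWh
ceiling fan: 25.88 W × 6.97 h × 31 d = 5,592 Wh = 5.592 kWh
server rack: 2540 W × 1.8 h × 31 d = 141,732 Wh = 141.7 kWh
window air conditioner: 1169 W × 4.9 h × 31 d = 177,571 Wh = 177.6 kWh
pool pump: 806.1 W × 4.96 h × 31 d = 123,946 Wh = 123.9 kWh
Total energy = 4.098 + 5.592 + 141.7 + 177.6 + 123.9 = 452.9 kWh
Cost = 452.9 kWh × £0.188 = £85.15

£85.15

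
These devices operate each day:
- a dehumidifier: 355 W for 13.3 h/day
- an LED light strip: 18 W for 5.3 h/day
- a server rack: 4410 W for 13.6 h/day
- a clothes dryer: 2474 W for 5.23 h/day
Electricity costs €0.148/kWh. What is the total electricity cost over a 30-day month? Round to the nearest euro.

€345

dehumidifier: 355 W × 13.3 h × 30 d = 141,645 Wh = 141.6 kWh
LED light strip: 18 W × 5.3 h × 30 d = 2,862 Wh = 2.862 kWh
server rack: 4410 W × 13.6 h × 30 d = 1,799,280 Wh = 1,799 kWh
clothes dryer: 2474 W × 5.23 h × 30 d = 388,171 Wh = 388.2 kWh
Total energy = 141.6 + 2.862 + 1,799 + 388.2 = 2,332 kWh
Cost = 2,332 kWh × €0.148 = €345.13 ≈ €345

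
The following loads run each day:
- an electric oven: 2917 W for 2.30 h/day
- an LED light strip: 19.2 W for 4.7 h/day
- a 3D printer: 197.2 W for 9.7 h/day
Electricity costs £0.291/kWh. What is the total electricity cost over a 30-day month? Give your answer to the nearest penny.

£76.06

electric oven: 2917 W × 2.30 h × 30 d = 201,273 Wh = 201.3 kWh
LED light strip: 19.2 W × 4.7 h × 30 d = 2,707 Wh = 2.707 kWh
3D printer: 197.2 W × 9.7 h × 30 d = 57,385 Wh = 57.39 kWh
Total energy = 201.3 + 2.707 + 57.39 = 261.4 kWh
Cost = 261.4 kWh × £0.291 = £76.06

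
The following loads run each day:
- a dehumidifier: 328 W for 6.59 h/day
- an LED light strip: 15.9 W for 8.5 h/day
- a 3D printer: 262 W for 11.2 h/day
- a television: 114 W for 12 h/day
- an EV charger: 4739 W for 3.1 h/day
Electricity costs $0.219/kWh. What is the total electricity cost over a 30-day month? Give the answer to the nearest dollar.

$140

dehumidifier: 328 W × 6.59 h × 30 d = 64,846 Wh = 64.85 kWh
LED light strip: 15.9 W × 8.5 h × 30 d = 4,054 Wh = 4.054 kWh
3D printer: 262 W × 11.2 h × 30 d = 88,032 Wh = 88.03 kWh
television: 114 W × 12 h × 30 d = 41,040 Wh = 41.04 kWh
EV charger: 4739 W × 3.1 h × 30 d = 440,727 Wh = 440.7 kWh
Total energy = 64.85 + 4.054 + 88.03 + 41.04 + 440.7 = 638.7 kWh
Cost = 638.7 kWh × $0.219 = $139.88 ≈ $140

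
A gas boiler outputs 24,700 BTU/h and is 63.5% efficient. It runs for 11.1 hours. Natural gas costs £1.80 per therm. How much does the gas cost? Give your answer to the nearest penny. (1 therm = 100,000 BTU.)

£7.77

Heat delivered = 24,700 BTU/h × 11.1 h = 274,170 BTU
Gas input = 274,170 / 0.635 = 431,764 BTU
= 431,764 / 100,000 = 4.318 therm
Cost = 4.318 × £1.80/therm = £7.77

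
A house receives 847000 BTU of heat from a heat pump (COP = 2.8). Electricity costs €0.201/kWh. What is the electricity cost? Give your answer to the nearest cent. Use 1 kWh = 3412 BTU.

Heat delivered = 847,000 BTU / 3412 = 248.2 kWh
Electrical input = 248.2 kWh / 2.8 = 88.66 kWh
Cost = 88.66 × €0.201/kWh = €17.82

€17.82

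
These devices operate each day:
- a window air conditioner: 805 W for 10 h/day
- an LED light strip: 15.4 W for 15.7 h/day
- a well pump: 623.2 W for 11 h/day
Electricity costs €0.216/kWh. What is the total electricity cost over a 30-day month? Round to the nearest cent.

€98.15

window air conditioner: 805 W × 10 h × 30 d = 241,500 Wh = 241.5 kWh
LED light strip: 15.4 W × 15.7 h × 30 d = 7,253 Wh = 7.253 kWh
well pump: 623.2 W × 11 h × 30 d = 205,656 Wh = 205.7 kWh
Total energy = 241.5 + 7.253 + 205.7 = 454.4 kWh
Cost = 454.4 kWh × €0.216 = €98.15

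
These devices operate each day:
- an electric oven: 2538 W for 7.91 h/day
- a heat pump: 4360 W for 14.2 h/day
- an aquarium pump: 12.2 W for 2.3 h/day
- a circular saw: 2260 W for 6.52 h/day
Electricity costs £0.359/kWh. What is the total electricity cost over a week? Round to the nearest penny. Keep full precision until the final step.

electric oven: 2538 W × 7.91 h × 7 d = 140,529 Wh = 140.5 kWh
heat pump: 4360 W × 14.2 h × 7 d = 433,384 Wh = 433.4 kWh
aquarium pump: 12.2 W × 2.3 h × 7 d = 196 Wh = 0.1964 kWh
circular saw: 2260 W × 6.52 h × 7 d = 103,146 Wh = 103.1 kWh
Total energy = 140.5 + 433.4 + 0.1964 + 103.1 = 677.3 kWh
Cost = 677.3 kWh × £0.359 = £243.13

£243.13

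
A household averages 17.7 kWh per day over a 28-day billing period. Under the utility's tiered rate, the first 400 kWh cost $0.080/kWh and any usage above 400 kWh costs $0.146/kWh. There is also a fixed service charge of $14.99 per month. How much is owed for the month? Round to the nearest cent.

Usage = 17.7 kWh/day × 28 days = 495.6 kWh
First 400 kWh × $0.080 = $32.00
Remaining 95.6 kWh × $0.146 = $13.96
Energy charge = $45.96; + service $14.99 = $60.95

$60.95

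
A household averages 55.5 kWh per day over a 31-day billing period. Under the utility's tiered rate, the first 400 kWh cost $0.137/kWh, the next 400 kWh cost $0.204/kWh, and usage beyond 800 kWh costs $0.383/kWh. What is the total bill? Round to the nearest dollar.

$489

Usage = 55.5 kWh/day × 31 days = 1720.5 kWh
First 400 kWh × $0.137 = $54.80
Next 400 kWh × $0.204 = $81.60
Remaining 920.5 kWh × $0.383 = $352.55
Total = $488.95 ≈ $489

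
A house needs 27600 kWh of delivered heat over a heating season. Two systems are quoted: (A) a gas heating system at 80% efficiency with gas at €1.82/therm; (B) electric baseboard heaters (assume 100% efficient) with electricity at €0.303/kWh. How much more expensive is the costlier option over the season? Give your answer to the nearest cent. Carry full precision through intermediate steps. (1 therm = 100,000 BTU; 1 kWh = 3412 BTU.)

Heat load = 27600 kWh × 3412 = 94,171,200 BTU
Gas: input = 94,171,200 / 0.80 = 117,714,000 BTU = 1,177 therm → 1,177 × €1.82 = €2,142.39
Electric: 94,171,200 BTU / 3412 = 27,600 kWh → × €0.303 = €8,362.80
Difference = |€2,142.39 − €8,362.80| = €6,220.41

€6220.41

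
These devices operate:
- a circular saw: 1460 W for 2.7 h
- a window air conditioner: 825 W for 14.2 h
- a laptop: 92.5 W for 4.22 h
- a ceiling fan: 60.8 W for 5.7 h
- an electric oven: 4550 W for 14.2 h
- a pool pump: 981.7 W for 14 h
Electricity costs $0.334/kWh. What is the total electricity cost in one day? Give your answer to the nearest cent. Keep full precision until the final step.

circular saw: 1460 W × 2.7 h = 3,942 Wh = 3.942 kWh
window air conditioner: 825 W × 14.2 h = 11,715 Wh = 11.71 kWh
laptop: 92.5 W × 4.22 h = 390 Wh = 0.3903 kWh
ceiling fan: 60.8 W × 5.7 h = 347 Wh = 0.3466 kWh
electric oven: 4550 W × 14.2 h = 64,610 Wh = 64.61 kWh
pool pump: 981.7 W × 14 h = 13,744 Wh = 13.74 kWh
Total energy = 3.942 + 11.71 + 0.3903 + 0.3466 + 64.61 + 13.74 = 94.75 kWh
Cost = 94.75 kWh × $0.334 = $31.65

$31.65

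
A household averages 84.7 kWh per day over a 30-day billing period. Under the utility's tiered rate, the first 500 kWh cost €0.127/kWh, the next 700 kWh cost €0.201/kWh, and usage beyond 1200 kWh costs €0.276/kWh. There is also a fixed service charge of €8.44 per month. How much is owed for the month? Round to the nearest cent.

Usage = 84.7 kWh/day × 30 days = 2541 kWh
First 500 kWh × €0.127 = €63.50
Next 700 kWh × €0.201 = €140.70
Remaining 1341 kWh × €0.276 = €370.12
Energy charge = €574.32; + service €8.44 = €582.76

€582.76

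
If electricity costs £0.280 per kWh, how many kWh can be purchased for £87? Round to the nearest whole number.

311 kWh

£87 / £0.280 per kWh = 310.7 kWh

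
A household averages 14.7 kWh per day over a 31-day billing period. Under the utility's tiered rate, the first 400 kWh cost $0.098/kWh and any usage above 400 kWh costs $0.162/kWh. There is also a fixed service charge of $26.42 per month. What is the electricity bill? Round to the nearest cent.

Usage = 14.7 kWh/day × 31 days = 455.7 kWh
First 400 kWh × $0.098 = $39.20
Remaining 55.7 kWh × $0.162 = $9.02
Energy charge = $48.22; + service $26.42 = $74.64

$74.64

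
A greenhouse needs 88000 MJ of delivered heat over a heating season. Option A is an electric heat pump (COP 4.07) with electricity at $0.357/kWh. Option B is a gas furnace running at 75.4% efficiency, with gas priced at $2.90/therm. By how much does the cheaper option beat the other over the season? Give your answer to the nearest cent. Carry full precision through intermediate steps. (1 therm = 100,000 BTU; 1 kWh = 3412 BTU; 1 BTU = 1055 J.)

$1063.82

Heat load = 88000 MJ = 88,000,000,000 J / 1055 = 83,412,322 BTU
Gas: input = 83,412,322 / 0.754 = 110,626,422 BTU = 1,106 therm → 1,106 × $2.90 = $3,208.17
Heat pump: 83,412,322 BTU / 3412 = 24,450 kWh heat; / 4.07 = 6,007 kWh in → × $0.357 = $2,144.35
Difference = |$3,208.17 − $2,144.35| = $1,063.82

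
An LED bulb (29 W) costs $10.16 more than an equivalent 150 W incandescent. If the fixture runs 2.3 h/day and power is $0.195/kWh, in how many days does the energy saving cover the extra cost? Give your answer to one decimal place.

Power saved = 150 − 29 = 121 W
Daily energy saved = 121 W × 2.3 h = 278.3 Wh = 0.2783 kWh
Daily savings = 0.2783 × $0.195 = $0.0543
Payback = $10.16 / $0.0543 per day = 187.2 days

187.2 days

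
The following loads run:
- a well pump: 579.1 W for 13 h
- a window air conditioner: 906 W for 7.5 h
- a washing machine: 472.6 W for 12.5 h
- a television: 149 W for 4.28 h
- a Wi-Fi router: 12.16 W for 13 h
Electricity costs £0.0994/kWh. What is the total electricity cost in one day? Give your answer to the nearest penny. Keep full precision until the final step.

well pump: 579.1 W × 13 h = 7,528 Wh = 7.528 kWh
window air conditioner: 906 W × 7.5 h = 6,795 Wh = 6.795 kWh
washing machine: 472.6 W × 12.5 h = 5,908 Wh = 5.907 kWh
television: 149 W × 4.28 h = 638 Wh = 0.6377 kWh
Wi-Fi router: 12.16 W × 13 h = 158 Wh = 0.1581 kWh
Total energy = 7.528 + 6.795 + 5.907 + 0.6377 + 0.1581 = 21.03 kWh
Cost = 21.03 kWh × £0.0994 = £2.09

£2.09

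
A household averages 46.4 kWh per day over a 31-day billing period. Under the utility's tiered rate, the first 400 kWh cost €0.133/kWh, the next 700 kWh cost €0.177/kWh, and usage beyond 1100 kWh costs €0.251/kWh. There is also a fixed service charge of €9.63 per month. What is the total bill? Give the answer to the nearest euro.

€272

Usage = 46.4 kWh/day × 31 days = 1438.4 kWh
First 400 kWh × €0.133 = €53.20
Next 700 kWh × €0.177 = €123.90
Remaining 338.4 kWh × €0.251 = €84.94
Energy charge = €262.04; + service €9.63 = €271.67 ≈ €272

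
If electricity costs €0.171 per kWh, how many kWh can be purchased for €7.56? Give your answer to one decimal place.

44.2 kWh

€7.56 / €0.171 per kWh = 44.21 kWh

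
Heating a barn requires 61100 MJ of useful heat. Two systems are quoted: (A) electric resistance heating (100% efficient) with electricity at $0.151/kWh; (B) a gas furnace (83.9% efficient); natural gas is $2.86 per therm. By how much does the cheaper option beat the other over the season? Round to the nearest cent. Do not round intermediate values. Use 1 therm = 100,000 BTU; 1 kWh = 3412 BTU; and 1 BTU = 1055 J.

Heat load = 61100 MJ = 61,100,000,000 J / 1055 = 57,914,692 BTU
Gas: input = 57,914,692 / 0.839 = 69,028,238 BTU = 690.3 therm → 690.3 × $2.86 = $1,974.21
Electric: 57,914,692 BTU / 3412 = 16,970 kWh → × $0.151 = $2,563.05
Difference = |$1,974.21 − $2,563.05| = $588.84

$588.84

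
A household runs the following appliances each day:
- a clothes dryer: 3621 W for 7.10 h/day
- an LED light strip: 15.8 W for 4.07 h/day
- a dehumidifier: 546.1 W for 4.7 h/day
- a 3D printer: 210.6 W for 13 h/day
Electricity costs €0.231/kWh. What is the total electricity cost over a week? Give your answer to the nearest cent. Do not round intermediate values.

€50.25

clothes dryer: 3621 W × 7.10 h × 7 d = 179,964 Wh = 180 kWh
LED light strip: 15.8 W × 4.07 h × 7 d = 450 Wh = 0.4501 kWh
dehumidifier: 546.1 W × 4.7 h × 7 d = 17,967 Wh = 17.97 kWh
3D printer: 210.6 W × 13 h × 7 d = 19,165 Wh = 19.16 kWh
Total energy = 180 + 0.4501 + 17.97 + 19.16 = 217.5 kWh
Cost = 217.5 kWh × €0.231 = €50.25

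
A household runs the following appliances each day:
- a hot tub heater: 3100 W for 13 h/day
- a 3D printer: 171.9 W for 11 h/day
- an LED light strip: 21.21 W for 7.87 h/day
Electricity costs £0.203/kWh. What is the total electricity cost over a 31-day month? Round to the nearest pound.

£267

hot tub heater: 3100 W × 13 h × 31 d = 1,249,300 Wh = 1,249 kWh
3D printer: 171.9 W × 11 h × 31 d = 58,618 Wh = 58.62 kWh
LED light strip: 21.21 W × 7.87 h × 31 d = 5,175 Wh = 5.175 kWh
Total energy = 1,249 + 58.62 + 5.175 = 1,313 kWh
Cost = 1,313 kWh × £0.203 = £266.56 ≈ £267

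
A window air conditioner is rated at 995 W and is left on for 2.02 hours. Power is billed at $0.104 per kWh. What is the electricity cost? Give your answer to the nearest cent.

Energy = 995 W × 2.02 h = 2,010 Wh = 2.01 kWh
Cost = 2.01 kWh × $0.104/kWh = $0.21

$0.21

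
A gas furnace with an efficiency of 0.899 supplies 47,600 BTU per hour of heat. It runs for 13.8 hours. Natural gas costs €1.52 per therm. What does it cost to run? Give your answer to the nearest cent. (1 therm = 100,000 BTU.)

€11.11

Heat delivered = 47,600 BTU/h × 13.8 h = 656,880 BTU
Gas input = 656,880 / 0.899 = 730,679 BTU
= 730,679 / 100,000 = 7.307 therm
Cost = 7.307 × €1.52/therm = €11.11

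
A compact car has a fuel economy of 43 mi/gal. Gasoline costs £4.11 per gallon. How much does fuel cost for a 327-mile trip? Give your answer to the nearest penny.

£31.26

Fuel = 327 mi / 43 mpg = 7.605 gal
Cost = 7.605 gal × £4.11/gal = £31.26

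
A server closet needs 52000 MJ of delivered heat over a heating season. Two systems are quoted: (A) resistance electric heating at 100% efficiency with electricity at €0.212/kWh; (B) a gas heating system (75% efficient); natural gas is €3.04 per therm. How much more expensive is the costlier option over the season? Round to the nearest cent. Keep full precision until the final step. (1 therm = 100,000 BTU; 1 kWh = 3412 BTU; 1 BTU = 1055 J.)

€1064.66

Heat load = 52000 MJ = 52,000,000,000 J / 1055 = 49,289,100 BTU
Gas: input = 49,289,100 / 0.75 = 65,718,799 BTU = 657.2 therm → 657.2 × €3.04 = €1,997.85
Electric: 49,289,100 BTU / 3412 = 14,450 kWh → × €0.212 = €3,062.51
Difference = |€1,997.85 − €3,062.51| = €1,064.66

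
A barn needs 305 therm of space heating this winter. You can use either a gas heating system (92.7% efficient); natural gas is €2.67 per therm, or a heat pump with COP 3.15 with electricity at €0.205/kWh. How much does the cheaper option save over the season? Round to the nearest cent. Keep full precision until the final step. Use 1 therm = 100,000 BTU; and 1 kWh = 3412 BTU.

€296.73

Heat load = 305 therm × 100,000 = 30,500,000 BTU
Gas: input = 30,500,000 / 0.927 = 32,901,834 BTU = 329 therm → 329 × €2.67 = €878.48
Heat pump: 30,500,000 BTU / 3412 = 8,939 kWh heat; / 3.15 = 2,838 kWh in → × €0.205 = €581.75
Difference = |€878.48 − €581.75| = €296.73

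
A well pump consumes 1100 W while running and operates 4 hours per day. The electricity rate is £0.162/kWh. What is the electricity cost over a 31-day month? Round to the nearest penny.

Energy = 1100 W × 4 h/day × 31 days = 136,400 Wh = 136.4 kWh
Cost = 136.4 kWh × £0.162/kWh = £22.10

£22.10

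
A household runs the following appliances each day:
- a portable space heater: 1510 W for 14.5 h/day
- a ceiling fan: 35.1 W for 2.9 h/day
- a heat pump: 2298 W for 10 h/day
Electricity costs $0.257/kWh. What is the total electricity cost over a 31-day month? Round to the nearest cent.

$358.33

portable space heater: 1510 W × 14.5 h × 31 d = 678,745 Wh = 678.7 kWh
ceiling fan: 35.1 W × 2.9 h × 31 d = 3,155 Wh = 3.155 kWh
heat pump: 2298 W × 10 h × 31 d = 712,380 Wh = 712.4 kWh
Total energy = 678.7 + 3.155 + 712.4 = 1,394 kWh
Cost = 1,394 kWh × $0.257 = $358.33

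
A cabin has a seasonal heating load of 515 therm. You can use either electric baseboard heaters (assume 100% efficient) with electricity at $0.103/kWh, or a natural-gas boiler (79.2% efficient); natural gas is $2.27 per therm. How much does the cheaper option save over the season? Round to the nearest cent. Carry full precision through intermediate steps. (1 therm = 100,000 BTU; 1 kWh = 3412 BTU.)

$78.59

Heat load = 515 therm × 100,000 = 51,500,000 BTU
Gas: input = 51,500,000 / 0.792 = 65,025,253 BTU = 650.3 therm → 650.3 × $2.27 = $1,476.07
Electric: 51,500,000 BTU / 3412 = 15,090 kWh → × $0.103 = $1,554.66
Difference = |$1,476.07 − $1,554.66| = $78.59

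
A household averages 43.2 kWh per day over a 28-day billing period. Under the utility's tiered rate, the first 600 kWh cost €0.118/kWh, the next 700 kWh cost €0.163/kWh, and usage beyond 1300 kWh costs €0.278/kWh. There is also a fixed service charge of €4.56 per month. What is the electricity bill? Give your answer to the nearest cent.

€174.72

Usage = 43.2 kWh/day × 28 days = 1209.6 kWh
First 600 kWh × €0.118 = €70.80
Next 609.6 kWh × €0.163 = €99.36
Remaining tier: 0 kWh (not reached)
Energy charge = €170.16; + service €4.56 = €174.72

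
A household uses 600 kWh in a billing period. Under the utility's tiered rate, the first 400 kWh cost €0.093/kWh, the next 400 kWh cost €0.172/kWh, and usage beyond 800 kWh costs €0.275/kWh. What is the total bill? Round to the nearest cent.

First 400 kWh × €0.093 = €37.20
Next 200 kWh × €0.172 = €34.40
Remaining tier: 0 kWh (not reached)
Total = €71.60

€71.60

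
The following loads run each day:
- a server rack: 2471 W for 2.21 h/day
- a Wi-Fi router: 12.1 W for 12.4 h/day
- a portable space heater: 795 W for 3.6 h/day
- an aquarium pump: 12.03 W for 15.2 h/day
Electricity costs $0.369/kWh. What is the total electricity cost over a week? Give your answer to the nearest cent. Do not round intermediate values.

$22.36

server rack: 2471 W × 2.21 h × 7 d = 38,226 Wh = 38.23 kWh
Wi-Fi router: 12.1 W × 12.4 h × 7 d = 1,050 Wh = 1.05 kWh
portable space heater: 795 W × 3.6 h × 7 d = 20,034 Wh = 20.03 kWh
aquarium pump: 12.03 W × 15.2 h × 7 d = 1,280 Wh = 1.28 kWh
Total energy = 38.23 + 1.05 + 20.03 + 1.28 = 60.59 kWh
Cost = 60.59 kWh × $0.369 = $22.36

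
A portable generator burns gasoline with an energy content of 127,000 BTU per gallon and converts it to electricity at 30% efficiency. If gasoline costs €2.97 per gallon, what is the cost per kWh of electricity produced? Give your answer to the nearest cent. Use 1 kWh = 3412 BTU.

Electrical output per gallon = 127,000 BTU × 0.30 / 3412 BTU/kWh = 11.17 kWh
Cost per kWh = €2.97 / 11.17 kWh = €0.266

€0.27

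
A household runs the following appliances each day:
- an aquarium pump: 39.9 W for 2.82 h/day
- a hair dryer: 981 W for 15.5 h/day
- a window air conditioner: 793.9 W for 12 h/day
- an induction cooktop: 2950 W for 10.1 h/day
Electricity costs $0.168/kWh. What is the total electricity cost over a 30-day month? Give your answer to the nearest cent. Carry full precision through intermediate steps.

$275.38

aquarium pump: 39.9 W × 2.82 h × 30 d = 3,376 Wh = 3.376 kWh
hair dryer: 981 W × 15.5 h × 30 d = 456,165 Wh = 456.2 kWh
window air conditioner: 793.9 W × 12 h × 30 d = 285,804 Wh = 285.8 kWh
induction cooktop: 2950 W × 10.1 h × 30 d = 893,850 Wh = 893.9 kWh
Total energy = 3.376 + 456.2 + 285.8 + 893.9 = 1,639 kWh
Cost = 1,639 kWh × $0.168 = $275.38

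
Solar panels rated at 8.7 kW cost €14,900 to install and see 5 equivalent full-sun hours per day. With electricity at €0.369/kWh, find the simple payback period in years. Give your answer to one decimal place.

Daily generation = 8.7 kW × 5 h = 43.5 kWh
Annual generation = 43.5 × 365 = 15878 kWh
Annual savings = 15878 × €0.369 = €5,858.80
Payback = €14,900 / €5,858.80 = 2.54 years

2.5 years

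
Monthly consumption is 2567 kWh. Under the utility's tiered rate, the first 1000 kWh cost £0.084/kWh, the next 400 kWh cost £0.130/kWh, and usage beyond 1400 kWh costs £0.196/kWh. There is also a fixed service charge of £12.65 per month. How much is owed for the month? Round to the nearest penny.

£377.38

First 1000 kWh × £0.084 = £84.00
Next 400 kWh × £0.130 = £52.00
Remaining 1167 kWh × £0.196 = £228.73
Energy charge = £364.73; + service £12.65 = £377.38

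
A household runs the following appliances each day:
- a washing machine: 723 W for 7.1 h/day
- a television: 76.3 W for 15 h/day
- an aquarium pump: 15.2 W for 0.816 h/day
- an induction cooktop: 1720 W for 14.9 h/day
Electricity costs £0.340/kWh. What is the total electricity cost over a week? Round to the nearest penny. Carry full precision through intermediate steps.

£75.97

washing machine: 723 W × 7.1 h × 7 d = 35,933 Wh = 35.93 kWh
television: 76.3 W × 15 h × 7 d = 8,012 Wh = 8.011 kWh
aquarium pump: 15.2 W × 0.816 h × 7 d = 87 Wh = 0.08682 kWh
induction cooktop: 1720 W × 14.9 h × 7 d = 179,396 Wh = 179.4 kWh
Total energy = 35.93 + 8.011 + 0.08682 + 179.4 = 223.4 kWh
Cost = 223.4 kWh × £0.340 = £75.97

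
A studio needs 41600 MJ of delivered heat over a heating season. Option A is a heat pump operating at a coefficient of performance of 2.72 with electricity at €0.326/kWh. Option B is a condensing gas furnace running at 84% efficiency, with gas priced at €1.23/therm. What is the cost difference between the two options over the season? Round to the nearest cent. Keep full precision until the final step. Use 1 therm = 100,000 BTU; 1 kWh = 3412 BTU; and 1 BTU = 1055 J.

€807.71

Heat load = 41600 MJ = 41,600,000,000 J / 1055 = 39,431,280 BTU
Gas: input = 39,431,280 / 0.84 = 46,942,000 BTU = 469.4 therm → 469.4 × €1.23 = €577.39
Heat pump: 39,431,280 BTU / 3412 = 11,560 kWh heat; / 2.72 = 4,249 kWh in → × €0.326 = €1,385.10
Difference = |€577.39 − €1,385.10| = €807.71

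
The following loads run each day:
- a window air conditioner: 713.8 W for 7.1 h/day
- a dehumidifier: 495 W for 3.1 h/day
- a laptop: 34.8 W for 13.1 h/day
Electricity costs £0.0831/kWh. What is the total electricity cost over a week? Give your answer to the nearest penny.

£4.11

window air conditioner: 713.8 W × 7.1 h × 7 d = 35,476 Wh = 35.48 kWh
dehumidifier: 495 W × 3.1 h × 7 d = 10,742 Wh = 10.74 kWh
laptop: 34.8 W × 13.1 h × 7 d = 3,191 Wh = 3.191 kWh
Total energy = 35.48 + 10.74 + 3.191 = 49.41 kWh
Cost = 49.41 kWh × £0.0831 = £4.11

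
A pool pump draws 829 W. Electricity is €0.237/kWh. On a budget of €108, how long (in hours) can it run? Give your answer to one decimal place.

549.7 h

Energy budget = €108 / €0.237 per kWh = 455.7 kWh = 455,696 Wh
Runtime = 455,696 Wh / 829 W = 549.7 h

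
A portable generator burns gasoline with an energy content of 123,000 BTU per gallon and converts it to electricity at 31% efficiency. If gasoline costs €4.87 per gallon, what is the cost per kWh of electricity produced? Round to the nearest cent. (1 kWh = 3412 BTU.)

€0.44

Electrical output per gallon = 123,000 BTU × 0.31 / 3412 BTU/kWh = 11.18 kWh
Cost per kWh = €4.87 / 11.18 kWh = €0.436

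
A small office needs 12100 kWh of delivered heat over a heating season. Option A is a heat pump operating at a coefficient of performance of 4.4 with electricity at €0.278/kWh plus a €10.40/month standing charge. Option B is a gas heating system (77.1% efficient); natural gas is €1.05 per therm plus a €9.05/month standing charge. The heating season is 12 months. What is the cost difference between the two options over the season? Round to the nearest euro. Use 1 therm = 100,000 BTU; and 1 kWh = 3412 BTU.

€218

Heat load = 12100 kWh × 3412 = 41,285,200 BTU
Gas: input = 41,285,200 / 0.771 = 53,547,601 BTU = 535.5 therm → 535.5 × €1.05 = €562.25; + 12 × €9.05 standing = €670.85
Heat pump: 41,285,200 BTU / 3412 = 12,100 kWh heat; / 4.4 = 2,750 kWh in → × €0.278 = €764.50; + 12 × €10.40 standing = €889.30
Difference = |€670.85 − €889.30| = €218.45 ≈ €218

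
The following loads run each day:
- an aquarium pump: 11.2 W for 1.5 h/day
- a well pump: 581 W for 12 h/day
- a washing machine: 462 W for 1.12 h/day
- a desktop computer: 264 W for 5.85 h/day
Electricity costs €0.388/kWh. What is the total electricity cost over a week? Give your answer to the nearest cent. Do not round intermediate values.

aquarium pump: 11.2 W × 1.5 h × 7 d = 118 Wh = 0.1176 kWh
well pump: 581 W × 12 h × 7 d = 48,804 Wh = 48.8 kWh
washing machine: 462 W × 1.12 h × 7 d = 3,622 Wh = 3.622 kWh
desktop computer: 264 W × 5.85 h × 7 d = 10,811 Wh = 10.81 kWh
Total energy = 0.1176 + 48.8 + 3.622 + 10.81 = 63.35 kWh
Cost = 63.35 kWh × €0.388 = €24.58

€24.58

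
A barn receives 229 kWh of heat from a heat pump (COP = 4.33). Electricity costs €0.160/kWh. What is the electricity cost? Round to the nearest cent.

€8.46

Electrical input = 229 kWh / 4.33 = 52.89 kWh
Cost = 52.89 × €0.160/kWh = €8.46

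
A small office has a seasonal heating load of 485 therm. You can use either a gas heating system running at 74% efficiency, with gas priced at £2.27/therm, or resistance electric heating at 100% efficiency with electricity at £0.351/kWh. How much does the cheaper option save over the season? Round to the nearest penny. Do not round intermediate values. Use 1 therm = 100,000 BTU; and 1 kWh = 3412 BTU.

£3501.53

Heat load = 485 therm × 100,000 = 48,500,000 BTU
Gas: input = 48,500,000 / 0.74 = 65,540,541 BTU = 655.4 therm → 655.4 × £2.27 = £1,487.77
Electric: 48,500,000 BTU / 3412 = 14,210 kWh → × £0.351 = £4,989.30
Difference = |£1,487.77 − £4,989.30| = £3,501.53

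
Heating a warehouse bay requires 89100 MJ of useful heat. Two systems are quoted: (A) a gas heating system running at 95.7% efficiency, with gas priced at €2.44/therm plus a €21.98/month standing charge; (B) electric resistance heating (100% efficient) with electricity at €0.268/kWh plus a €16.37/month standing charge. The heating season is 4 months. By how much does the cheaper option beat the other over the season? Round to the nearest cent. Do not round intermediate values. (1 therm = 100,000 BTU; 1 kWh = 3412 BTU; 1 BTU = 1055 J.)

€4457.89

Heat load = 89100 MJ = 89,100,000,000 J / 1055 = 84,454,976 BTU
Gas: input = 84,454,976 / 0.957 = 88,249,714 BTU = 882.5 therm → 882.5 × €2.44 = €2,153.29; + 4 × €21.98 standing = €2,241.21
Electric: 84,454,976 BTU / 3412 = 24,750 kWh → × €0.268 = €6,633.63; + 4 × €16.37 standing = €6,699.11
Difference = |€2,241.21 − €6,699.11| = €4,457.89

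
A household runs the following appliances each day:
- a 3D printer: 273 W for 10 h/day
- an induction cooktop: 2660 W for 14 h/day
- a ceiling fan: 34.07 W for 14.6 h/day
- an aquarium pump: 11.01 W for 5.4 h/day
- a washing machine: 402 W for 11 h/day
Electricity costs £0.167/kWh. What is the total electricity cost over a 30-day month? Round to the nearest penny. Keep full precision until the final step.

3D printer: 273 W × 10 h × 30 d = 81,900 Wh = 81.9 kWh
induction cooktop: 2660 W × 14 h × 30 d = 1,117,200 Wh = 1,117 kWh
ceiling fan: 34.07 W × 14.6 h × 30 d = 14,923 Wh = 14.92 kWh
aquarium pump: 11.01 W × 5.4 h × 30 d = 1,784 Wh = 1.784 kWh
washing machine: 402 W × 11 h × 30 d = 132,660 Wh = 132.7 kWh
Total energy = 81.9 + 1,117 + 14.92 + 1.784 + 132.7 = 1,348 kWh
Cost = 1,348 kWh × £0.167 = £225.19

£225.19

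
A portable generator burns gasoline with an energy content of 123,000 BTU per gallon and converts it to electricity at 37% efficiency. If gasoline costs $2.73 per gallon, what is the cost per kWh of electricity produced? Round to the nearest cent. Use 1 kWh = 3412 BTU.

$0.20

Electrical output per gallon = 123,000 BTU × 0.37 / 3412 BTU/kWh = 13.34 kWh
Cost per kWh = $2.73 / 13.34 kWh = $0.205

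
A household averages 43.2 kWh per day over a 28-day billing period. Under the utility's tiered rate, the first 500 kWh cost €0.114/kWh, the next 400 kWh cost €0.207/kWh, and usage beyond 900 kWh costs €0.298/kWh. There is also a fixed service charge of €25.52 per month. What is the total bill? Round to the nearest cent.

Usage = 43.2 kWh/day × 28 days = 1209.6 kWh
First 500 kWh × €0.114 = €57.00
Next 400 kWh × €0.207 = €82.80
Remaining 309.6 kWh × €0.298 = €92.26
Energy charge = €232.06; + service €25.52 = €257.58

€257.58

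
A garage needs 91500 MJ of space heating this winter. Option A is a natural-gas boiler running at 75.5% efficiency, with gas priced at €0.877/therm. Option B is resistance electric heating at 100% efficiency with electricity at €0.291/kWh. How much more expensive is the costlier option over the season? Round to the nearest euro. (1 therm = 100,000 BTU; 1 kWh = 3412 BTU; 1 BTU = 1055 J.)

€6390

Heat load = 91500 MJ = 91,500,000,000 J / 1055 = 86,729,858 BTU
Gas: input = 86,729,858 / 0.755 = 114,873,984 BTU = 1,149 therm → 1,149 × €0.877 = €1,007.44
Electric: 86,729,858 BTU / 3412 = 25,420 kWh → × €0.291 = €7,396.95
Difference = |€1,007.44 − €7,396.95| = €6,389.50 ≈ €6390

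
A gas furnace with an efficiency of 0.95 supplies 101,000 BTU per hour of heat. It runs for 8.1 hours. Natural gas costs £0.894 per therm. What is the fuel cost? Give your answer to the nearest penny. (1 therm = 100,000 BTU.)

£7.70

Heat delivered = 101,000 BTU/h × 8.1 h = 818,100 BTU
Gas input = 818,100 / 0.95 = 861,158 BTU
= 861,158 / 100,000 = 8.612 therm
Cost = 8.612 × £0.894/therm = £7.70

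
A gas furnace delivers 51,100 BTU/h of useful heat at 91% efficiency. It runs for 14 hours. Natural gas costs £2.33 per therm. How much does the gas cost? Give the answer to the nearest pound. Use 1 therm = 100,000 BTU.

£18

Heat delivered = 51,100 BTU/h × 14 h = 715,400 BTU
Gas input = 715,400 / 0.91 = 786,154 BTU
= 786,154 / 100,000 = 7.862 therm
Cost = 7.862 × £2.33/therm = £18.32 ≈ £18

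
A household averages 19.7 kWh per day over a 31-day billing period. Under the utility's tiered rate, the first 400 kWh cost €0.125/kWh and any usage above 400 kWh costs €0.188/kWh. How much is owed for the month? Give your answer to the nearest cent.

Usage = 19.7 kWh/day × 31 days = 610.7 kWh
First 400 kWh × €0.125 = €50.00
Remaining 210.7 kWh × €0.188 = €39.61
Total = €89.61

€89.61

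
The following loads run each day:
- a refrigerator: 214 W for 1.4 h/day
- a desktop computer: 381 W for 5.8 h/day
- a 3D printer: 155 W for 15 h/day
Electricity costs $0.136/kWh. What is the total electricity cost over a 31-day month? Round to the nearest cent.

refrigerator: 214 W × 1.4 h × 31 d = 9,288 Wh = 9.288 kWh
desktop computer: 381 W × 5.8 h × 31 d = 68,504 Wh = 68.5 kWh
3D printer: 155 W × 15 h × 31 d = 72,075 Wh = 72.08 kWh
Total energy = 9.288 + 68.5 + 72.08 = 149.9 kWh
Cost = 149.9 kWh × $0.136 = $20.38

$20.38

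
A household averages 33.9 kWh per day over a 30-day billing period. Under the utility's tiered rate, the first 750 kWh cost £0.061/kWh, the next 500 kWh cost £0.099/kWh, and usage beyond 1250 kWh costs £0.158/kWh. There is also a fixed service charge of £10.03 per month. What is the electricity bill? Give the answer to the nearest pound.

£82

Usage = 33.9 kWh/day × 30 days = 1017 kWh
First 750 kWh × £0.061 = £45.75
Next 267 kWh × £0.099 = £26.43
Remaining tier: 0 kWh (not reached)
Energy charge = £72.18; + service £10.03 = £82.21 ≈ £82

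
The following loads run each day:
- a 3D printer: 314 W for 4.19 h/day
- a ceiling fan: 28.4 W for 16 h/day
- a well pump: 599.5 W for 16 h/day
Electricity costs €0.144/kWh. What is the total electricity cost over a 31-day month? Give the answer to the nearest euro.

€51

3D printer: 314 W × 4.19 h × 31 d = 40,785 Wh = 40.79 kWh
ceiling fan: 28.4 W × 16 h × 31 d = 14,086 Wh = 14.09 kWh
well pump: 599.5 W × 16 h × 31 d = 297,352 Wh = 297.4 kWh
Total energy = 40.79 + 14.09 + 297.4 = 352.2 kWh
Cost = 352.2 kWh × €0.144 = €50.72 ≈ €51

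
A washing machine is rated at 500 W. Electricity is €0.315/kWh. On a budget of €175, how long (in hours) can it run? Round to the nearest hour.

Energy budget = €175 / €0.315 per kWh = 555.6 kWh = 555,556 Wh
Runtime = 555,556 Wh / 500 W = 1,111 h

1111 h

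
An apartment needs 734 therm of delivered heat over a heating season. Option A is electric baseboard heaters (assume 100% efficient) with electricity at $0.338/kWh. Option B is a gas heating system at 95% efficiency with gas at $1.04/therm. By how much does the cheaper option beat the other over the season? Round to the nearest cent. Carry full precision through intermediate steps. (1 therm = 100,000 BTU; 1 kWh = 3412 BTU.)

Heat load = 734 therm × 100,000 = 73,400,000 BTU
Gas: input = 73,400,000 / 0.95 = 77,263,158 BTU = 772.6 therm → 772.6 × $1.04 = $803.54
Electric: 73,400,000 BTU / 3412 = 21,510 kWh → × $0.338 = $7,271.16
Difference = |$803.54 − $7,271.16| = $6,467.62

$6467.62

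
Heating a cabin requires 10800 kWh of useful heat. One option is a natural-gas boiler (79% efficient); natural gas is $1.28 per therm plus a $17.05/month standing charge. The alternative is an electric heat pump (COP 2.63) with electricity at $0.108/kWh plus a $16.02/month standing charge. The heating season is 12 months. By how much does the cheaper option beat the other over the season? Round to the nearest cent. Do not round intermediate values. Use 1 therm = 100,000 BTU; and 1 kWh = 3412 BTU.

$165.92

Heat load = 10800 kWh × 3412 = 36,849,600 BTU
Gas: input = 36,849,600 / 0.79 = 46,645,063 BTU = 466.5 therm → 466.5 × $1.28 = $597.06; + 12 × $17.05 standing = $801.66
Heat pump: 36,849,600 BTU / 3412 = 10,800 kWh heat; / 2.63 = 4,106 kWh in → × $0.108 = $443.50; + 12 × $16.02 standing = $635.74
Difference = |$801.66 − $635.74| = $165.92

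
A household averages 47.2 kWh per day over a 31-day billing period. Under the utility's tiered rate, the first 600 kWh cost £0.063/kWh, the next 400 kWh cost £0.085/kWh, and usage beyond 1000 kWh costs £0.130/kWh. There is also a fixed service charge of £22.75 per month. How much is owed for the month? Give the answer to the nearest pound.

£155

Usage = 47.2 kWh/day × 31 days = 1463.2 kWh
First 600 kWh × £0.063 = £37.80
Next 400 kWh × £0.085 = £34.00
Remaining 463.2 kWh × £0.130 = £60.22
Energy charge = £132.02; + service £22.75 = £154.77 ≈ £155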